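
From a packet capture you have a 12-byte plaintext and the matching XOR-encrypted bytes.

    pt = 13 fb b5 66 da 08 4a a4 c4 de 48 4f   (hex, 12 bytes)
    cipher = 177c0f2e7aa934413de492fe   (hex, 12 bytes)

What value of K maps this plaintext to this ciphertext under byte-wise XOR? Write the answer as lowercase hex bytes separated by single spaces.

Since cipher = pt ⊕ K, XORing both sides with pt gives K = pt ⊕ cipher.
 19 xor  23 =   4
251 xor 124 = 135
181 xor  15 = 186
102 xor  46 =  72
218 xor 122 = 160
  8 xor 169 = 161
 74 xor  52 = 126
164 xor  65 = 229
196 xor  61 = 249
222 xor 228 =  58
 72 xor 146 = 218
 79 xor 254 = 177

04 87 ba 48 a0 a1 7e e5 f9 3a da b1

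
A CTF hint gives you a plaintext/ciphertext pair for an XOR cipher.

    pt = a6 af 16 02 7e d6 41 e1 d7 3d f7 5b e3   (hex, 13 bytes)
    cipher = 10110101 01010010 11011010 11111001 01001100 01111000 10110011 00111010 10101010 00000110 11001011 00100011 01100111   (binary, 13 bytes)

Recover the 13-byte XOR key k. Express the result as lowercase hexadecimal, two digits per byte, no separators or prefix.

13fdccfb32aef2db7d3b3c7884

Since cipher = pt ⊕ k, XORing both sides with pt gives k = pt ⊕ cipher.
byte 0: 10100110 ⊕ 10110101 = 00010011
byte 1: 10101111 ⊕ 01010010 = 11111101
byte 2: 00010110 ⊕ 11011010 = 11001100
byte 3: 00000010 ⊕ 11111001 = 11111011
byte 4: 01111110 ⊕ 01001100 = 00110010
byte 5: 11010110 ⊕ 01111000 = 10101110
byte 6: 01000001 ⊕ 10110011 = 11110010
byte 7: 11100001 ⊕ 00111010 = 11011011
byte 8: 11010111 ⊕ 10101010 = 01111101
byte 9: 00111101 ⊕ 00000110 = 00111011
byte 10: 11110111 ⊕ 11001011 = 00111100
byte 11: 01011011 ⊕ 00100011 = 01111000
byte 12: 11100011 ⊕ 01100111 = 10000100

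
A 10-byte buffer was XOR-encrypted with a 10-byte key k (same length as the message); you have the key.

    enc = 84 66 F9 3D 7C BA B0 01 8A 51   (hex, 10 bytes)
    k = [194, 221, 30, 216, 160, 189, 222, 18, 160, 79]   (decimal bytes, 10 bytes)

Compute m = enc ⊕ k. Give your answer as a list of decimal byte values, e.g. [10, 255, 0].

[70, 187, 231, 229, 220, 7, 110, 19, 42, 30]

XOR is its own inverse, so applying the key byte-wise gives the result directly.
byte 0: 10000100 ^ 11000010 = 01000110
byte 1: 01100110 ^ 11011101 = 10111011
byte 2: 11111001 ^ 00011110 = 11100111
byte 3: 00111101 ^ 11011000 = 11100101
byte 4: 01111100 ^ 10100000 = 11011100
byte 5: 10111010 ^ 10111101 = 00000111
byte 6: 10110000 ^ 11011110 = 01101110
byte 7: 00000001 ^ 00010010 = 00010011
byte 8: 10001010 ^ 10100000 = 00101010
byte 9: 01010001 ^ 01001111 = 00011110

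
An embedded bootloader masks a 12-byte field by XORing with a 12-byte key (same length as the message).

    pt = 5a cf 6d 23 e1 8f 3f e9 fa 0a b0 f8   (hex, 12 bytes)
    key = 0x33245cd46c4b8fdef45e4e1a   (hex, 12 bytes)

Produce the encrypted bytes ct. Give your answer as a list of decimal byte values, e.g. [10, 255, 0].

[105, 235, 49, 247, 141, 196, 176, 55, 14, 84, 254, 226]

XOR is its own inverse, so applying the key byte-wise gives the result directly.
5a ^ 33 = 69
cf ^ 24 = eb
6d ^ 5c = 31
23 ^ d4 = f7
e1 ^ 6c = 8d
8f ^ 4b = c4
3f ^ 8f = b0
e9 ^ de = 37
fa ^ f4 = 0e
0a ^ 5e = 54
b0 ^ 4e = fe
f8 ^ 1a = e2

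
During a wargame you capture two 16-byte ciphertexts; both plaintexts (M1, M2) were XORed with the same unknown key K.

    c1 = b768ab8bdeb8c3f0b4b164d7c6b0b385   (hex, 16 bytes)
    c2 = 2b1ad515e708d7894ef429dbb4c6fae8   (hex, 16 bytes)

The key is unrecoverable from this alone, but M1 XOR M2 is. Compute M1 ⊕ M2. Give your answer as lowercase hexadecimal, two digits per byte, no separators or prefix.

c1 ⊕ c2 = (M1 ⊕ K) ⊕ (M2 ⊕ K) = M1 ⊕ M2 — the shared key cancels under XOR.
b7 XOR 2b = 9c
68 XOR 1a = 72
ab XOR d5 = 7e
8b XOR 15 = 9e
de XOR e7 = 39
b8 XOR 08 = b0
c3 XOR d7 = 14
f0 XOR 89 = 79
b4 XOR 4e = fa
b1 XOR f4 = 45
64 XOR 29 = 4d
d7 XOR db = 0c
c6 XOR b4 = 72
b0 XOR c6 = 76
b3 XOR fa = 49
85 XOR e8 = 6d

9c727e9e39b01479fa454d0c7276496d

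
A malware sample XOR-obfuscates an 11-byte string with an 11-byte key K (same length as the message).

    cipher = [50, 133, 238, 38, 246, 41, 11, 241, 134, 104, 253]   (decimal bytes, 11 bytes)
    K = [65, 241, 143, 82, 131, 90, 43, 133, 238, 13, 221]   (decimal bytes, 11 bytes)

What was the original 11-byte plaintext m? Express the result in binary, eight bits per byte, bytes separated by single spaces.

01110011 01110100 01100001 01110100 01110101 01110011 00100000 01110100 01101000 01100101 00100000

XOR is its own inverse, so applying the key byte-wise gives the result directly.
32 ^ 41 = 73
85 ^ f1 = 74
ee ^ 8f = 61
26 ^ 52 = 74
f6 ^ 83 = 75
29 ^ 5a = 73
0b ^ 2b = 20
f1 ^ 85 = 74
86 ^ ee = 68
68 ^ 0d = 65
fd ^ dd = 20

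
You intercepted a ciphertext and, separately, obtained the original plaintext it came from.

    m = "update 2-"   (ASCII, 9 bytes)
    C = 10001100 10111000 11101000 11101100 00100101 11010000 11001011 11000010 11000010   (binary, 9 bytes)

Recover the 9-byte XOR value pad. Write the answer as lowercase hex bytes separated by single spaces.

Since C = m ⊕ pad, XORing both sides with m gives pad = m ⊕ C.
117 xor 140 = 249
112 xor 184 = 200
100 xor 232 = 140
 97 xor 236 = 141
116 xor  37 =  81
101 xor 208 = 181
 32 xor 203 = 235
 50 xor 194 = 240
 45 xor 194 = 239

f9 c8 8c 8d 51 b5 eb f0 ef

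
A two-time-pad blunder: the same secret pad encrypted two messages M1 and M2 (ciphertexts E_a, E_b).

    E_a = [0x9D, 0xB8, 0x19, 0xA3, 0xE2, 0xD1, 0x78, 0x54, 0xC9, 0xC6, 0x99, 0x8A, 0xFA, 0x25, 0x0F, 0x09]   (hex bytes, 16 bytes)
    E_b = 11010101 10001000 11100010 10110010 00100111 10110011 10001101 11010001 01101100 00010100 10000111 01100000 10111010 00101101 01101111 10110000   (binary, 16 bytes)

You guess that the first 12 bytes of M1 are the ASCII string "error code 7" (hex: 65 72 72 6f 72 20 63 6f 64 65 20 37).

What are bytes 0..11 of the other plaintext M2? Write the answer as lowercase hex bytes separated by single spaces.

2d 42 89 7e b7 42 96 ea c1 b7 3e dd

First, E_a ⊕ E_b = (M1 ⊕ K) ⊕ (M2 ⊕ K) = M1 ⊕ M2, so the key drops out. Then M2 = (M1 ⊕ M2) ⊕ M1 over the first 12 bytes.
byte 0: (9d ⊕ d5) ⊕ 65 = 48 ⊕ 65 = 2d
byte 1: (b8 ⊕ 88) ⊕ 72 = 30 ⊕ 72 = 42
byte 2: (19 ⊕ e2) ⊕ 72 = fb ⊕ 72 = 89
byte 3: (a3 ⊕ b2) ⊕ 6f = 11 ⊕ 6f = 7e
byte 4: (e2 ⊕ 27) ⊕ 72 = c5 ⊕ 72 = b7
byte 5: (d1 ⊕ b3) ⊕ 20 = 62 ⊕ 20 = 42
byte 6: (78 ⊕ 8d) ⊕ 63 = f5 ⊕ 63 = 96
byte 7: (54 ⊕ d1) ⊕ 6f = 85 ⊕ 6f = ea
byte 8: (c9 ⊕ 6c) ⊕ 64 = a5 ⊕ 64 = c1
byte 9: (c6 ⊕ 14) ⊕ 65 = d2 ⊕ 65 = b7
byte 10: (99 ⊕ 87) ⊕ 20 = 1e ⊕ 20 = 3e
byte 11: (8a ⊕ 60) ⊕ 37 = ea ⊕ 37 = dd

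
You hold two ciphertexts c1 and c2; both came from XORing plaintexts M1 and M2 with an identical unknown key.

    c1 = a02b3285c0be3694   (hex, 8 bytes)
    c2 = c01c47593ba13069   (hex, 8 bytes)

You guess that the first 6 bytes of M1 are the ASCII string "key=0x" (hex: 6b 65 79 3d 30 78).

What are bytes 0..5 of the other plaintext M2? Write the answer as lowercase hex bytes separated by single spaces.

First, c1 ⊕ c2 = (M1 ⊕ K) ⊕ (M2 ⊕ K) = M1 ⊕ M2, so the key drops out. Then M2 = (M1 ⊕ M2) ⊕ M1 over the first 6 bytes.
byte 0: (a0 ^ c0) ^ 6b = 60 ^ 6b = 0b
byte 1: (2b ^ 1c) ^ 65 = 37 ^ 65 = 52
byte 2: (32 ^ 47) ^ 79 = 75 ^ 79 = 0c
byte 3: (85 ^ 59) ^ 3d = dc ^ 3d = e1
byte 4: (c0 ^ 3b) ^ 30 = fb ^ 30 = cb
byte 5: (be ^ a1) ^ 78 = 1f ^ 78 = 67

0b 52 0c e1 cb 67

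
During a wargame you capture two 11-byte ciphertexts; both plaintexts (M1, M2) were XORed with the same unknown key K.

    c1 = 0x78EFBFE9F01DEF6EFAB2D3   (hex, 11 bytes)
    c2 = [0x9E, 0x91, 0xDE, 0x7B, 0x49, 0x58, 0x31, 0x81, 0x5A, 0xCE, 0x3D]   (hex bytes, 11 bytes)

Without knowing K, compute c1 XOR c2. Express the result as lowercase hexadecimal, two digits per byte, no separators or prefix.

e67e6192b945deefa07cee

c1 ⊕ c2 = (M1 ⊕ K) ⊕ (M2 ⊕ K) = M1 ⊕ M2 — the shared key cancels under XOR.
01111000 xor 10011110 = 11100110
11101111 xor 10010001 = 01111110
10111111 xor 11011110 = 01100001
11101001 xor 01111011 = 10010010
11110000 xor 01001001 = 10111001
00011101 xor 01011000 = 01000101
11101111 xor 00110001 = 11011110
01101110 xor 10000001 = 11101111
11111010 xor 01011010 = 10100000
10110010 xor 11001110 = 01111100
11010011 xor 00111101 = 11101110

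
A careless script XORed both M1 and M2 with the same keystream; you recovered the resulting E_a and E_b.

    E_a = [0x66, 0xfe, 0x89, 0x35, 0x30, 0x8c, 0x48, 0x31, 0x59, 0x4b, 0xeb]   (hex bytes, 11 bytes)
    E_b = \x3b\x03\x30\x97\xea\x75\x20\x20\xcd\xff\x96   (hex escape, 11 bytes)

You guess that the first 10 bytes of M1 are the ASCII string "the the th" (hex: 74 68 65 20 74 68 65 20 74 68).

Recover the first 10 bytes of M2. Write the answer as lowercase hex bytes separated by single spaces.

29 95 dc 82 ae 91 0d 31 e0 dc

First, E_a ⊕ E_b = (M1 ⊕ K) ⊕ (M2 ⊕ K) = M1 ⊕ M2, so the key drops out. Then M2 = (M1 ⊕ M2) ⊕ M1 over the first 10 bytes.
byte 0: (66 XOR 3b) XOR 74 = 5d XOR 74 = 29
byte 1: (fe XOR 03) XOR 68 = fd XOR 68 = 95
byte 2: (89 XOR 30) XOR 65 = b9 XOR 65 = dc
byte 3: (35 XOR 97) XOR 20 = a2 XOR 20 = 82
byte 4: (30 XOR ea) XOR 74 = da XOR 74 = ae
byte 5: (8c XOR 75) XOR 68 = f9 XOR 68 = 91
byte 6: (48 XOR 20) XOR 65 = 68 XOR 65 = 0d
byte 7: (31 XOR 20) XOR 20 = 11 XOR 20 = 31
byte 8: (59 XOR cd) XOR 74 = 94 XOR 74 = e0
byte 9: (4b XOR ff) XOR 68 = b4 XOR 68 = dc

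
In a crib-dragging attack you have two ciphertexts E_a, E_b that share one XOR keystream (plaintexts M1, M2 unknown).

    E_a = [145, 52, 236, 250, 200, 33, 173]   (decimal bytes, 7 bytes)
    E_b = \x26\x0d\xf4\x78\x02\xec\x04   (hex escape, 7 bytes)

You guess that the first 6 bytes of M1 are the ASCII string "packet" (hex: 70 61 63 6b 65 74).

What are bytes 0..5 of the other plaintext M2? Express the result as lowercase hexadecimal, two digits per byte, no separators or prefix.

c7587be9afb9

First, E_a ⊕ E_b = (M1 ⊕ K) ⊕ (M2 ⊕ K) = M1 ⊕ M2, so the key drops out. Then M2 = (M1 ⊕ M2) ⊕ M1 over the first 6 bytes.
byte 0: (91 ^ 26) ^ 70 = b7 ^ 70 = c7
byte 1: (34 ^ 0d) ^ 61 = 39 ^ 61 = 58
byte 2: (ec ^ f4) ^ 63 = 18 ^ 63 = 7b
byte 3: (fa ^ 78) ^ 6b = 82 ^ 6b = e9
byte 4: (c8 ^ 02) ^ 65 = ca ^ 65 = af
byte 5: (21 ^ ec) ^ 74 = cd ^ 74 = b9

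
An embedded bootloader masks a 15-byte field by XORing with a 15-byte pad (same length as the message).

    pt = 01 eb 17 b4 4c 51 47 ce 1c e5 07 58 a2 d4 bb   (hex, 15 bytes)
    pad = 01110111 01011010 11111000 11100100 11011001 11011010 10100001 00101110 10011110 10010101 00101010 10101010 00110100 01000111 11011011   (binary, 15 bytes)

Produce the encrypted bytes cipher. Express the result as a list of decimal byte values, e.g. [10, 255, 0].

[118, 177, 239, 80, 149, 139, 230, 224, 130, 112, 45, 242, 150, 147, 96]

XOR is its own inverse, so applying the key byte-wise gives the result directly.
byte 0: 01 xor 77 = 76
byte 1: eb xor 5a = b1
byte 2: 17 xor f8 = ef
byte 3: b4 xor e4 = 50
byte 4: 4c xor d9 = 95
byte 5: 51 xor da = 8b
byte 6: 47 xor a1 = e6
byte 7: ce xor 2e = e0
byte 8: 1c xor 9e = 82
byte 9: e5 xor 95 = 70
byte 10: 07 xor 2a = 2d
byte 11: 58 xor aa = f2
byte 12: a2 xor 34 = 96
byte 13: d4 xor 47 = 93
byte 14: bb xor db = 60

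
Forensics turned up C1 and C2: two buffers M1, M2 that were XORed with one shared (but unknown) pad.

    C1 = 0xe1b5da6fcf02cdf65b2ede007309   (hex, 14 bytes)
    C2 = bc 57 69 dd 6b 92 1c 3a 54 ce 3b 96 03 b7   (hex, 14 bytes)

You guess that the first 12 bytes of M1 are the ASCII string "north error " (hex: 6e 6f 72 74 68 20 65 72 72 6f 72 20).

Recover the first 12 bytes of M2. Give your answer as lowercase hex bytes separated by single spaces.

First, C1 ⊕ C2 = (M1 ⊕ K) ⊕ (M2 ⊕ K) = M1 ⊕ M2, so the key drops out. Then M2 = (M1 ⊕ M2) ⊕ M1 over the first 12 bytes.
byte 0: (e1 ⊕ bc) ⊕ 6e = 5d ⊕ 6e = 33
byte 1: (b5 ⊕ 57) ⊕ 6f = e2 ⊕ 6f = 8d
byte 2: (da ⊕ 69) ⊕ 72 = b3 ⊕ 72 = c1
byte 3: (6f ⊕ dd) ⊕ 74 = b2 ⊕ 74 = c6
byte 4: (cf ⊕ 6b) ⊕ 68 = a4 ⊕ 68 = cc
byte 5: (02 ⊕ 92) ⊕ 20 = 90 ⊕ 20 = b0
byte 6: (cd ⊕ 1c) ⊕ 65 = d1 ⊕ 65 = b4
byte 7: (f6 ⊕ 3a) ⊕ 72 = cc ⊕ 72 = be
byte 8: (5b ⊕ 54) ⊕ 72 = 0f ⊕ 72 = 7d
byte 9: (2e ⊕ ce) ⊕ 6f = e0 ⊕ 6f = 8f
byte 10: (de ⊕ 3b) ⊕ 72 = e5 ⊕ 72 = 97
byte 11: (00 ⊕ 96) ⊕ 20 = 96 ⊕ 20 = b6

33 8d c1 c6 cc b0 b4 be 7d 8f 97 b6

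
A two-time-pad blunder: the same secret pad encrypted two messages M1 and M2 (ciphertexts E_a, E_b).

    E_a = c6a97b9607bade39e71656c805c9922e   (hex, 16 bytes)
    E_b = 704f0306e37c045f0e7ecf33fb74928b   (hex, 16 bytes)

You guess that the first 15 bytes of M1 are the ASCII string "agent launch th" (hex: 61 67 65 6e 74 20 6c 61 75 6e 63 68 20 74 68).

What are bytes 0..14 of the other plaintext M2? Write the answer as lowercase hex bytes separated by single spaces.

First, E_a ⊕ E_b = (M1 ⊕ K) ⊕ (M2 ⊕ K) = M1 ⊕ M2, so the key drops out. Then M2 = (M1 ⊕ M2) ⊕ M1 over the first 15 bytes.
byte 0: (c6 ⊕ 70) ⊕ 61 = b6 ⊕ 61 = d7
byte 1: (a9 ⊕ 4f) ⊕ 67 = e6 ⊕ 67 = 81
byte 2: (7b ⊕ 03) ⊕ 65 = 78 ⊕ 65 = 1d
byte 3: (96 ⊕ 06) ⊕ 6e = 90 ⊕ 6e = fe
byte 4: (07 ⊕ e3) ⊕ 74 = e4 ⊕ 74 = 90
byte 5: (ba ⊕ 7c) ⊕ 20 = c6 ⊕ 20 = e6
byte 6: (de ⊕ 04) ⊕ 6c = da ⊕ 6c = b6
byte 7: (39 ⊕ 5f) ⊕ 61 = 66 ⊕ 61 = 07
byte 8: (e7 ⊕ 0e) ⊕ 75 = e9 ⊕ 75 = 9c
byte 9: (16 ⊕ 7e) ⊕ 6e = 68 ⊕ 6e = 06
byte 10: (56 ⊕ cf) ⊕ 63 = 99 ⊕ 63 = fa
byte 11: (c8 ⊕ 33) ⊕ 68 = fb ⊕ 68 = 93
byte 12: (05 ⊕ fb) ⊕ 20 = fe ⊕ 20 = de
byte 13: (c9 ⊕ 74) ⊕ 74 = bd ⊕ 74 = c9
byte 14: (92 ⊕ 92) ⊕ 68 = 00 ⊕ 68 = 68

d7 81 1d fe 90 e6 b6 07 9c 06 fa 93 de c9 68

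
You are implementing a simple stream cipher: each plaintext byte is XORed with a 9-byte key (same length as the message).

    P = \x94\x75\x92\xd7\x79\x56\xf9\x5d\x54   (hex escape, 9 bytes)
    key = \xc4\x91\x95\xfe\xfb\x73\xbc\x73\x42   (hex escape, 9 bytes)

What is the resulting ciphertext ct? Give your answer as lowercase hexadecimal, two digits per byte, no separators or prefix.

XOR is its own inverse, so applying the key byte-wise gives the result directly.
byte 0: 94 ⊕ c4 = 50
byte 1: 75 ⊕ 91 = e4
byte 2: 92 ⊕ 95 = 07
byte 3: d7 ⊕ fe = 29
byte 4: 79 ⊕ fb = 82
byte 5: 56 ⊕ 73 = 25
byte 6: f9 ⊕ bc = 45
byte 7: 5d ⊕ 73 = 2e
byte 8: 54 ⊕ 42 = 16

50e407298225452e16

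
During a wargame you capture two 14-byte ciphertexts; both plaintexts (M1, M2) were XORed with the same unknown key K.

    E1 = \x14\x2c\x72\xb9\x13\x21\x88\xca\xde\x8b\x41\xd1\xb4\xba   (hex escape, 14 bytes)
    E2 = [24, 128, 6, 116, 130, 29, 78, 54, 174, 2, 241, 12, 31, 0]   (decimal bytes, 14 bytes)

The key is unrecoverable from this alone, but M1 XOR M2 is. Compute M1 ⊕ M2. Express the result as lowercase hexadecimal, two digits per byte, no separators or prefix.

E1 ⊕ E2 = (M1 ⊕ K) ⊕ (M2 ⊕ K) = M1 ⊕ M2 — the shared key cancels under XOR.
byte 0: 00010100 XOR 00011000 = 00001100
byte 1: 00101100 XOR 10000000 = 10101100
byte 2: 01110010 XOR 00000110 = 01110100
byte 3: 10111001 XOR 01110100 = 11001101
byte 4: 00010011 XOR 10000010 = 10010001
byte 5: 00100001 XOR 00011101 = 00111100
byte 6: 10001000 XOR 01001110 = 11000110
byte 7: 11001010 XOR 00110110 = 11111100
byte 8: 11011110 XOR 10101110 = 01110000
byte 9: 10001011 XOR 00000010 = 10001001
byte 10: 01000001 XOR 11110001 = 10110000
byte 11: 11010001 XOR 00001100 = 11011101
byte 12: 10110100 XOR 00011111 = 10101011
byte 13: 10111010 XOR 00000000 = 10111010

0cac74cd913cc6fc7089b0ddabba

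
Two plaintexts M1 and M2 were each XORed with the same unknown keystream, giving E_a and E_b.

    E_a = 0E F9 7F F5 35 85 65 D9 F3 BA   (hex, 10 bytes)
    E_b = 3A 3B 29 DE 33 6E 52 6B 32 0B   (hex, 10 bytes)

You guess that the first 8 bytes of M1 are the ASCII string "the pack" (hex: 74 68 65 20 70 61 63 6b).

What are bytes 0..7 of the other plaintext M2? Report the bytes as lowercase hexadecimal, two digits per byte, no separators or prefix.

40aa330b768a54d9

First, E_a ⊕ E_b = (M1 ⊕ K) ⊕ (M2 ⊕ K) = M1 ⊕ M2, so the key drops out. Then M2 = (M1 ⊕ M2) ⊕ M1 over the first 8 bytes.
byte 0: (0e XOR 3a) XOR 74 = 34 XOR 74 = 40
byte 1: (f9 XOR 3b) XOR 68 = c2 XOR 68 = aa
byte 2: (7f XOR 29) XOR 65 = 56 XOR 65 = 33
byte 3: (f5 XOR de) XOR 20 = 2b XOR 20 = 0b
byte 4: (35 XOR 33) XOR 70 = 06 XOR 70 = 76
byte 5: (85 XOR 6e) XOR 61 = eb XOR 61 = 8a
byte 6: (65 XOR 52) XOR 63 = 37 XOR 63 = 54
byte 7: (d9 XOR 6b) XOR 6b = b2 XOR 6b = d9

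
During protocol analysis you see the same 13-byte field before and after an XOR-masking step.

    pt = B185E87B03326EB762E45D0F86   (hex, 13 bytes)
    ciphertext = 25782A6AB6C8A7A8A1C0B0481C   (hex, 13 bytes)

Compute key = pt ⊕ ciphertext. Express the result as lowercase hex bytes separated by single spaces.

94 fd c2 11 b5 fa c9 1f c3 24 ed 47 9a

Since ciphertext = pt ⊕ key, XORing both sides with pt gives key = pt ⊕ ciphertext.
b1 XOR 25 = 94
85 XOR 78 = fd
e8 XOR 2a = c2
7b XOR 6a = 11
03 XOR b6 = b5
32 XOR c8 = fa
6e XOR a7 = c9
b7 XOR a8 = 1f
62 XOR a1 = c3
e4 XOR c0 = 24
5d XOR b0 = ed
0f XOR 48 = 47
86 XOR 1c = 9a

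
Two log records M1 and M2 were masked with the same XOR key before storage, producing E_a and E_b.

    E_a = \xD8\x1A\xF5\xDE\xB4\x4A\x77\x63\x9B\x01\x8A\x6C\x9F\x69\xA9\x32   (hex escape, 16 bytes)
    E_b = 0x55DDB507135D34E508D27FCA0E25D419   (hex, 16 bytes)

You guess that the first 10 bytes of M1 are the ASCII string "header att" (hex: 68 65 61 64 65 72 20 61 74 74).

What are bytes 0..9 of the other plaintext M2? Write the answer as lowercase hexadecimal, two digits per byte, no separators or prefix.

e5a221bdc26563e7e7a7

First, E_a ⊕ E_b = (M1 ⊕ K) ⊕ (M2 ⊕ K) = M1 ⊕ M2, so the key drops out. Then M2 = (M1 ⊕ M2) ⊕ M1 over the first 10 bytes.
byte 0: (d8 ^ 55) ^ 68 = 8d ^ 68 = e5
byte 1: (1a ^ dd) ^ 65 = c7 ^ 65 = a2
byte 2: (f5 ^ b5) ^ 61 = 40 ^ 61 = 21
byte 3: (de ^ 07) ^ 64 = d9 ^ 64 = bd
byte 4: (b4 ^ 13) ^ 65 = a7 ^ 65 = c2
byte 5: (4a ^ 5d) ^ 72 = 17 ^ 72 = 65
byte 6: (77 ^ 34) ^ 20 = 43 ^ 20 = 63
byte 7: (63 ^ e5) ^ 61 = 86 ^ 61 = e7
byte 8: (9b ^ 08) ^ 74 = 93 ^ 74 = e7
byte 9: (01 ^ d2) ^ 74 = d3 ^ 74 = a7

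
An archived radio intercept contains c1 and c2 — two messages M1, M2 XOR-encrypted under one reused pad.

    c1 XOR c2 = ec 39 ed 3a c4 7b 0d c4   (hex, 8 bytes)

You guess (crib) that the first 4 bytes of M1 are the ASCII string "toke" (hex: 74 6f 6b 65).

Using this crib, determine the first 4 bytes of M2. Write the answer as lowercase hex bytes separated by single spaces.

98 56 86 5f

Since c1 ⊕ c2 = M1 ⊕ M2, XORing with the guessed M1 bytes yields the corresponding M2 bytes: M2 = (c1 ⊕ c2) ⊕ M1.
ec xor 74 = 98
39 xor 6f = 56
ed xor 6b = 86
3a xor 65 = 5f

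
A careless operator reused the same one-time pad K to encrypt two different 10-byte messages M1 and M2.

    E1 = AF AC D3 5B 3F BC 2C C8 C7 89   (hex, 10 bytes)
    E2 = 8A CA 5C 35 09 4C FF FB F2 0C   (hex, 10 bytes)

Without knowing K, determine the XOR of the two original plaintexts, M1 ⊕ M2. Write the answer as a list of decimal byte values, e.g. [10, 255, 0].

E1 ⊕ E2 = (M1 ⊕ K) ⊕ (M2 ⊕ K) = M1 ⊕ M2 — the shared key cancels under XOR.
af ^ 8a = 25
ac ^ ca = 66
d3 ^ 5c = 8f
5b ^ 35 = 6e
3f ^ 09 = 36
bc ^ 4c = f0
2c ^ ff = d3
c8 ^ fb = 33
c7 ^ f2 = 35
89 ^ 0c = 85

[37, 102, 143, 110, 54, 240, 211, 51, 53, 133]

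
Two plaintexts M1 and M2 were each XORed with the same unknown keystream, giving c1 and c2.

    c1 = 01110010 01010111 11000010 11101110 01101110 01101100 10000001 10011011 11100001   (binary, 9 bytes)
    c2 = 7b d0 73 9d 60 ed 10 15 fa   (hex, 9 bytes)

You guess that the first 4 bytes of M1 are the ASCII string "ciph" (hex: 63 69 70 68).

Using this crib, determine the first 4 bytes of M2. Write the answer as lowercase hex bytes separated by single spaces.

6a ee c1 1b

First, c1 ⊕ c2 = (M1 ⊕ K) ⊕ (M2 ⊕ K) = M1 ⊕ M2, so the key drops out. Then M2 = (M1 ⊕ M2) ⊕ M1 over the first 4 bytes.
byte 0: (72 xor 7b) xor 63 = 09 xor 63 = 6a
byte 1: (57 xor d0) xor 69 = 87 xor 69 = ee
byte 2: (c2 xor 73) xor 70 = b1 xor 70 = c1
byte 3: (ee xor 9d) xor 68 = 73 xor 68 = 1b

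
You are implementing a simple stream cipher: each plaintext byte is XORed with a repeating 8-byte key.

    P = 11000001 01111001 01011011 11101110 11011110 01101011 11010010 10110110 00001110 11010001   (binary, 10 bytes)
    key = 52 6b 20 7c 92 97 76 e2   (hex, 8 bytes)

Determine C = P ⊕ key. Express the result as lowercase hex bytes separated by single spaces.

The 8-byte key repeats, so the effective keystream is 52 6b 20 7c 92 97 76 e2 52 6b.
byte 0: c1 xor 52 = 93
byte 1: 79 xor 6b = 12
byte 2: 5b xor 20 = 7b
byte 3: ee xor 7c = 92
byte 4: de xor 92 = 4c
byte 5: 6b xor 97 = fc
byte 6: d2 xor 76 = a4
byte 7: b6 xor e2 = 54
byte 8: 0e xor 52 = 5c
byte 9: d1 xor 6b = ba

93 12 7b 92 4c fc a4 54 5c ba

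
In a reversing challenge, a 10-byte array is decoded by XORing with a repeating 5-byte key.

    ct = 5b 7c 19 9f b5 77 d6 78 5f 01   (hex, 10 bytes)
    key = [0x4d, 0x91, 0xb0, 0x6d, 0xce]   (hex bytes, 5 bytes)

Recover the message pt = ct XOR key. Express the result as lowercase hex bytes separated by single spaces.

16 ed a9 f2 7b 3a 47 c8 32 cf

The 5-byte key repeats, so the effective keystream is 4d 91 b0 6d ce 4d 91 b0 6d ce.
byte 0:  91 xor  77 =  22
byte 1: 124 xor 145 = 237
byte 2:  25 xor 176 = 169
byte 3: 159 xor 109 = 242
byte 4: 181 xor 206 = 123
byte 5: 119 xor  77 =  58
byte 6: 214 xor 145 =  71
byte 7: 120 xor 176 = 200
byte 8:  95 xor 109 =  50
byte 9:   1 xor 206 = 207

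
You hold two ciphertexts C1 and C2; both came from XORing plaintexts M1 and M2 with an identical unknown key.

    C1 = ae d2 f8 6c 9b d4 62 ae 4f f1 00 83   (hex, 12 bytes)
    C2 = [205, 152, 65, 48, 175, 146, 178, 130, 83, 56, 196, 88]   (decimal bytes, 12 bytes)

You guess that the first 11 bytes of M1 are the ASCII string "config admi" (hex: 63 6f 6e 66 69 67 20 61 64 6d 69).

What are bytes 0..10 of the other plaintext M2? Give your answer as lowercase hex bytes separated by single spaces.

First, C1 ⊕ C2 = (M1 ⊕ K) ⊕ (M2 ⊕ K) = M1 ⊕ M2, so the key drops out. Then M2 = (M1 ⊕ M2) ⊕ M1 over the first 11 bytes.
byte 0: (ae xor cd) xor 63 = 63 xor 63 = 00
byte 1: (d2 xor 98) xor 6f = 4a xor 6f = 25
byte 2: (f8 xor 41) xor 6e = b9 xor 6e = d7
byte 3: (6c xor 30) xor 66 = 5c xor 66 = 3a
byte 4: (9b xor af) xor 69 = 34 xor 69 = 5d
byte 5: (d4 xor 92) xor 67 = 46 xor 67 = 21
byte 6: (62 xor b2) xor 20 = d0 xor 20 = f0
byte 7: (ae xor 82) xor 61 = 2c xor 61 = 4d
byte 8: (4f xor 53) xor 64 = 1c xor 64 = 78
byte 9: (f1 xor 38) xor 6d = c9 xor 6d = a4
byte 10: (00 xor c4) xor 69 = c4 xor 69 = ad

00 25 d7 3a 5d 21 f0 4d 78 a4 ad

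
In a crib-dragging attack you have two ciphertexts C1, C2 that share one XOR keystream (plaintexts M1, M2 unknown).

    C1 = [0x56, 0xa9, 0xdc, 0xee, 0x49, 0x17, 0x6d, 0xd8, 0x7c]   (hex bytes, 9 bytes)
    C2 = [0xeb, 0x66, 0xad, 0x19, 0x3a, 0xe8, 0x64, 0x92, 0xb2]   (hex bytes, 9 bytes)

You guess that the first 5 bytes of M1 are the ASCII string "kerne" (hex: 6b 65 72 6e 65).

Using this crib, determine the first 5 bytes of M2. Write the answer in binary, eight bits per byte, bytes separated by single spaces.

First, C1 ⊕ C2 = (M1 ⊕ K) ⊕ (M2 ⊕ K) = M1 ⊕ M2, so the key drops out. Then M2 = (M1 ⊕ M2) ⊕ M1 over the first 5 bytes.
byte 0: (56 ^ eb) ^ 6b = bd ^ 6b = d6
byte 1: (a9 ^ 66) ^ 65 = cf ^ 65 = aa
byte 2: (dc ^ ad) ^ 72 = 71 ^ 72 = 03
byte 3: (ee ^ 19) ^ 6e = f7 ^ 6e = 99
byte 4: (49 ^ 3a) ^ 65 = 73 ^ 65 = 16

11010110 10101010 00000011 10011001 00010110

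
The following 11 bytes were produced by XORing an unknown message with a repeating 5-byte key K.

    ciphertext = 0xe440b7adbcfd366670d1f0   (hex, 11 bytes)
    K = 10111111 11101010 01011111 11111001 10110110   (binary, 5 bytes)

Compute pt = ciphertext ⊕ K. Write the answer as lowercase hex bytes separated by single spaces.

5b aa e8 54 0a 42 dc 39 89 67 4f

The 5-byte key repeats, so the effective keystream is bf ea 5f f9 b6 bf ea 5f f9 b6 bf.
byte 0: 11100100 ^ 10111111 = 01011011
byte 1: 01000000 ^ 11101010 = 10101010
byte 2: 10110111 ^ 01011111 = 11101000
byte 3: 10101101 ^ 11111001 = 01010100
byte 4: 10111100 ^ 10110110 = 00001010
byte 5: 11111101 ^ 10111111 = 01000010
byte 6: 00110110 ^ 11101010 = 11011100
byte 7: 01100110 ^ 01011111 = 00111001
byte 8: 01110000 ^ 11111001 = 10001001
byte 9: 11010001 ^ 10110110 = 01100111
byte 10: 11110000 ^ 10111111 = 01001111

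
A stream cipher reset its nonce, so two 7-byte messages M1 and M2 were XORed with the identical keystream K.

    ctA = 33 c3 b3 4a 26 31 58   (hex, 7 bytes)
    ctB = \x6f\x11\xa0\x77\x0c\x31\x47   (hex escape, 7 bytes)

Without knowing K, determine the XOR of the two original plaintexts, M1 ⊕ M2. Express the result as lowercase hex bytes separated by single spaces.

ctA ⊕ ctB = (M1 ⊕ K) ⊕ (M2 ⊕ K) = M1 ⊕ M2 — the shared key cancels under XOR.
byte 0:  51 ⊕ 111 =  92
byte 1: 195 ⊕  17 = 210
byte 2: 179 ⊕ 160 =  19
byte 3:  74 ⊕ 119 =  61
byte 4:  38 ⊕  12 =  42
byte 5:  49 ⊕  49 =   0
byte 6:  88 ⊕  71 =  31

5c d2 13 3d 2a 00 1f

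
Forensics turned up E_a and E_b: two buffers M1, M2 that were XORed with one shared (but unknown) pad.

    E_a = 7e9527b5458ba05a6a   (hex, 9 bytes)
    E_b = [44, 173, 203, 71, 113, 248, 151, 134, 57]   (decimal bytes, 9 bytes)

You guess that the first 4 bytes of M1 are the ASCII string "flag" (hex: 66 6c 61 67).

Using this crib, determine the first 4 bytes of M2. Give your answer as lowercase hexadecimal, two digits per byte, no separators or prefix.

34548d95

First, E_a ⊕ E_b = (M1 ⊕ K) ⊕ (M2 ⊕ K) = M1 ⊕ M2, so the key drops out. Then M2 = (M1 ⊕ M2) ⊕ M1 over the first 4 bytes.
byte 0: (7e ^ 2c) ^ 66 = 52 ^ 66 = 34
byte 1: (95 ^ ad) ^ 6c = 38 ^ 6c = 54
byte 2: (27 ^ cb) ^ 61 = ec ^ 61 = 8d
byte 3: (b5 ^ 47) ^ 67 = f2 ^ 67 = 95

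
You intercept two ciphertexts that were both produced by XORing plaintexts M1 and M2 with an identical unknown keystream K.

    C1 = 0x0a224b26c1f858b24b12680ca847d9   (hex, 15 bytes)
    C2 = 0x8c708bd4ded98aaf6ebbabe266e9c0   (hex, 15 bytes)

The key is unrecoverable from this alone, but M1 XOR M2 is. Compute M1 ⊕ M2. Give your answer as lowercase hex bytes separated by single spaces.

C1 ⊕ C2 = (M1 ⊕ K) ⊕ (M2 ⊕ K) = M1 ⊕ M2 — the shared key cancels under XOR.
0a ^ 8c = 86
22 ^ 70 = 52
4b ^ 8b = c0
26 ^ d4 = f2
c1 ^ de = 1f
f8 ^ d9 = 21
58 ^ 8a = d2
b2 ^ af = 1d
4b ^ 6e = 25
12 ^ bb = a9
68 ^ ab = c3
0c ^ e2 = ee
a8 ^ 66 = ce
47 ^ e9 = ae
d9 ^ c0 = 19

86 52 c0 f2 1f 21 d2 1d 25 a9 c3 ee ce ae 19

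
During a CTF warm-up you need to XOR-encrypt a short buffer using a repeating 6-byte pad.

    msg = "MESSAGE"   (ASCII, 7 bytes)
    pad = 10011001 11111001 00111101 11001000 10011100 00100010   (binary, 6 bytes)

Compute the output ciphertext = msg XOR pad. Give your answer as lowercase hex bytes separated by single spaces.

d4 bc 6e 9b dd 65 dc

The 6-byte key repeats, so the effective keystream is 99 f9 3d c8 9c 22 99.
byte 0: 4d ^ 99 = d4
byte 1: 45 ^ f9 = bc
byte 2: 53 ^ 3d = 6e
byte 3: 53 ^ c8 = 9b
byte 4: 41 ^ 9c = dd
byte 5: 47 ^ 22 = 65
byte 6: 45 ^ 99 = dc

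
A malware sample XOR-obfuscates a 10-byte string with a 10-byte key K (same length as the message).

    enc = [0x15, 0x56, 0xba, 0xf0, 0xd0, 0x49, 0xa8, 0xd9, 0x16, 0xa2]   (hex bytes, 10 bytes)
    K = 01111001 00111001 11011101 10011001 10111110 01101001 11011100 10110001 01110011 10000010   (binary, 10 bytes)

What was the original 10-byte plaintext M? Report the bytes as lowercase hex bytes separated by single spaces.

XOR is its own inverse, so applying the key byte-wise gives the result directly.
byte 0: 15 xor 79 = 6c
byte 1: 56 xor 39 = 6f
byte 2: ba xor dd = 67
byte 3: f0 xor 99 = 69
byte 4: d0 xor be = 6e
byte 5: 49 xor 69 = 20
byte 6: a8 xor dc = 74
byte 7: d9 xor b1 = 68
byte 8: 16 xor 73 = 65
byte 9: a2 xor 82 = 20

6c 6f 67 69 6e 20 74 68 65 20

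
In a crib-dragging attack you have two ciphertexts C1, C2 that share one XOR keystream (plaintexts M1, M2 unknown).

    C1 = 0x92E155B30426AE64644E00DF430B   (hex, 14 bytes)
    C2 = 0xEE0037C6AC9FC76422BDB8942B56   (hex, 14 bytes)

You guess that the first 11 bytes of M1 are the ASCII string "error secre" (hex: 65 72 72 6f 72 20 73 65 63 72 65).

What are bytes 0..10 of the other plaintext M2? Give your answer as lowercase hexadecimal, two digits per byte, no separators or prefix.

1993101ada991a652581dd

First, C1 ⊕ C2 = (M1 ⊕ K) ⊕ (M2 ⊕ K) = M1 ⊕ M2, so the key drops out. Then M2 = (M1 ⊕ M2) ⊕ M1 over the first 11 bytes.
byte 0: (92 XOR ee) XOR 65 = 7c XOR 65 = 19
byte 1: (e1 XOR 00) XOR 72 = e1 XOR 72 = 93
byte 2: (55 XOR 37) XOR 72 = 62 XOR 72 = 10
byte 3: (b3 XOR c6) XOR 6f = 75 XOR 6f = 1a
byte 4: (04 XOR ac) XOR 72 = a8 XOR 72 = da
byte 5: (26 XOR 9f) XOR 20 = b9 XOR 20 = 99
byte 6: (ae XOR c7) XOR 73 = 69 XOR 73 = 1a
byte 7: (64 XOR 64) XOR 65 = 00 XOR 65 = 65
byte 8: (64 XOR 22) XOR 63 = 46 XOR 63 = 25
byte 9: (4e XOR bd) XOR 72 = f3 XOR 72 = 81
byte 10: (00 XOR b8) XOR 65 = b8 XOR 65 = dd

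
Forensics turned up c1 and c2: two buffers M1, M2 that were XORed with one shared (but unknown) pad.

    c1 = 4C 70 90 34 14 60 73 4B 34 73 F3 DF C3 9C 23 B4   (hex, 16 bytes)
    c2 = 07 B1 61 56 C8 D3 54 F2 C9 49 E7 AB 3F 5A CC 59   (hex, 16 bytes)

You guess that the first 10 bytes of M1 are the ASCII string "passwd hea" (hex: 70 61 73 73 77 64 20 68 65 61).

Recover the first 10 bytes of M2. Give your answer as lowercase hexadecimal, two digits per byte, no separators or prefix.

3ba08211abd707d1985b

First, c1 ⊕ c2 = (M1 ⊕ K) ⊕ (M2 ⊕ K) = M1 ⊕ M2, so the key drops out. Then M2 = (M1 ⊕ M2) ⊕ M1 over the first 10 bytes.
byte 0: (4c xor 07) xor 70 = 4b xor 70 = 3b
byte 1: (70 xor b1) xor 61 = c1 xor 61 = a0
byte 2: (90 xor 61) xor 73 = f1 xor 73 = 82
byte 3: (34 xor 56) xor 73 = 62 xor 73 = 11
byte 4: (14 xor c8) xor 77 = dc xor 77 = ab
byte 5: (60 xor d3) xor 64 = b3 xor 64 = d7
byte 6: (73 xor 54) xor 20 = 27 xor 20 = 07
byte 7: (4b xor f2) xor 68 = b9 xor 68 = d1
byte 8: (34 xor c9) xor 65 = fd xor 65 = 98
byte 9: (73 xor 49) xor 61 = 3a xor 61 = 5b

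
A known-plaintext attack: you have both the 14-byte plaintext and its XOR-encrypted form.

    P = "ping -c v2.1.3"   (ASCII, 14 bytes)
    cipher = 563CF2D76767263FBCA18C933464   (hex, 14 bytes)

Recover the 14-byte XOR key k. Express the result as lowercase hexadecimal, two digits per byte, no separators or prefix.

26559cb0474a451fca93a2a21a57

Since cipher = P ⊕ k, XORing both sides with P gives k = P ⊕ cipher.
112 ⊕  86 =  38
105 ⊕  60 =  85
110 ⊕ 242 = 156
103 ⊕ 215 = 176
 32 ⊕ 103 =  71
 45 ⊕ 103 =  74
 99 ⊕  38 =  69
 32 ⊕  63 =  31
118 ⊕ 188 = 202
 50 ⊕ 161 = 147
 46 ⊕ 140 = 162
 49 ⊕ 147 = 162
 46 ⊕  52 =  26
 51 ⊕ 100 =  87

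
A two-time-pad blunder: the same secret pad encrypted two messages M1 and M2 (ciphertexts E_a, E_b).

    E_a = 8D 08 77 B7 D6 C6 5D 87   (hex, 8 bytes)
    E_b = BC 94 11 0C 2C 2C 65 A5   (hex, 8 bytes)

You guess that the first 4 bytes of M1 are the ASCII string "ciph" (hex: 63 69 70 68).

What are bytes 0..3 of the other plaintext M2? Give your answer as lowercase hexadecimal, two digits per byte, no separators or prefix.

First, E_a ⊕ E_b = (M1 ⊕ K) ⊕ (M2 ⊕ K) = M1 ⊕ M2, so the key drops out. Then M2 = (M1 ⊕ M2) ⊕ M1 over the first 4 bytes.
byte 0: (8d ⊕ bc) ⊕ 63 = 31 ⊕ 63 = 52
byte 1: (08 ⊕ 94) ⊕ 69 = 9c ⊕ 69 = f5
byte 2: (77 ⊕ 11) ⊕ 70 = 66 ⊕ 70 = 16
byte 3: (b7 ⊕ 0c) ⊕ 68 = bb ⊕ 68 = d3

52f516d3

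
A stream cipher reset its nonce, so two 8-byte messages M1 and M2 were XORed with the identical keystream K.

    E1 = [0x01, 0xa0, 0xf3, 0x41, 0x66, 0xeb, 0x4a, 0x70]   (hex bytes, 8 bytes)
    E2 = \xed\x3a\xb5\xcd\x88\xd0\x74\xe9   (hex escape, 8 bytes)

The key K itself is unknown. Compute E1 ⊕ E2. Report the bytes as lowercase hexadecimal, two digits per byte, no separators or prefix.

E1 ⊕ E2 = (M1 ⊕ K) ⊕ (M2 ⊕ K) = M1 ⊕ M2 — the shared key cancels under XOR.
byte 0: 01 ⊕ ed = ec
byte 1: a0 ⊕ 3a = 9a
byte 2: f3 ⊕ b5 = 46
byte 3: 41 ⊕ cd = 8c
byte 4: 66 ⊕ 88 = ee
byte 5: eb ⊕ d0 = 3b
byte 6: 4a ⊕ 74 = 3e
byte 7: 70 ⊕ e9 = 99

ec9a468cee3b3e99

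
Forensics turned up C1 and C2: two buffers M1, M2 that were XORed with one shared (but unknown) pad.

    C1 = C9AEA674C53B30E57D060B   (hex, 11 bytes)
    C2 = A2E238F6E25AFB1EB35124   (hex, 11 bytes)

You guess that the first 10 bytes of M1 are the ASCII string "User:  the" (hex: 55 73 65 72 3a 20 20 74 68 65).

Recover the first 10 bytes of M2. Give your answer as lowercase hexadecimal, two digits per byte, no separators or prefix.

First, C1 ⊕ C2 = (M1 ⊕ K) ⊕ (M2 ⊕ K) = M1 ⊕ M2, so the key drops out. Then M2 = (M1 ⊕ M2) ⊕ M1 over the first 10 bytes.
byte 0: (c9 ⊕ a2) ⊕ 55 = 6b ⊕ 55 = 3e
byte 1: (ae ⊕ e2) ⊕ 73 = 4c ⊕ 73 = 3f
byte 2: (a6 ⊕ 38) ⊕ 65 = 9e ⊕ 65 = fb
byte 3: (74 ⊕ f6) ⊕ 72 = 82 ⊕ 72 = f0
byte 4: (c5 ⊕ e2) ⊕ 3a = 27 ⊕ 3a = 1d
byte 5: (3b ⊕ 5a) ⊕ 20 = 61 ⊕ 20 = 41
byte 6: (30 ⊕ fb) ⊕ 20 = cb ⊕ 20 = eb
byte 7: (e5 ⊕ 1e) ⊕ 74 = fb ⊕ 74 = 8f
byte 8: (7d ⊕ b3) ⊕ 68 = ce ⊕ 68 = a6
byte 9: (06 ⊕ 51) ⊕ 65 = 57 ⊕ 65 = 32

3e3ffbf01d41eb8fa632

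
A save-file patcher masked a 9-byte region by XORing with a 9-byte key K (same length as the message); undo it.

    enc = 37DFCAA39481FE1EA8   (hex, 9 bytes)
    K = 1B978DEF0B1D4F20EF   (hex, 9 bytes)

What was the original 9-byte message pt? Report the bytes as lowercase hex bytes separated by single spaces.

2c 48 47 4c 9f 9c b1 3e 47

00110111 ^ 00011011 = 00101100
11011111 ^ 10010111 = 01001000
11001010 ^ 10001101 = 01000111
10100011 ^ 11101111 = 01001100
10010100 ^ 00001011 = 10011111
10000001 ^ 00011101 = 10011100
11111110 ^ 01001111 = 10110001
00011110 ^ 00100000 = 00111110
10101000 ^ 11101111 = 01000111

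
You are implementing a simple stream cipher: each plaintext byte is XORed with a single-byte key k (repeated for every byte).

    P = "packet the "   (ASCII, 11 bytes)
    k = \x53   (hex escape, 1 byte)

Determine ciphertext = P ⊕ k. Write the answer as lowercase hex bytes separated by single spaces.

23 32 30 38 36 27 73 27 3b 36 73

The 1-byte key repeats, so the effective keystream is 53 53 53 53 53 53 53 53 53 53 53.
byte 0: 112 XOR  83 =  35
byte 1:  97 XOR  83 =  50
byte 2:  99 XOR  83 =  48
byte 3: 107 XOR  83 =  56
byte 4: 101 XOR  83 =  54
byte 5: 116 XOR  83 =  39
byte 6:  32 XOR  83 = 115
byte 7: 116 XOR  83 =  39
byte 8: 104 XOR  83 =  59
byte 9: 101 XOR  83 =  54
byte 10:  32 XOR  83 = 115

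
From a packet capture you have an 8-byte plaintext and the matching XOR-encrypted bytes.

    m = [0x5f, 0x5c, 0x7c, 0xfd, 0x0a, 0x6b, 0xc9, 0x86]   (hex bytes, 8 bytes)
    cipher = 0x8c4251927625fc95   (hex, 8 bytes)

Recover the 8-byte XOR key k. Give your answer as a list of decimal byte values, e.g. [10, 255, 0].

[211, 30, 45, 111, 124, 78, 53, 19]

Since cipher = m ⊕ k, XORing both sides with m gives k = m ⊕ cipher.
5f xor 8c = d3
5c xor 42 = 1e
7c xor 51 = 2d
fd xor 92 = 6f
0a xor 76 = 7c
6b xor 25 = 4e
c9 xor fc = 35
86 xor 95 = 13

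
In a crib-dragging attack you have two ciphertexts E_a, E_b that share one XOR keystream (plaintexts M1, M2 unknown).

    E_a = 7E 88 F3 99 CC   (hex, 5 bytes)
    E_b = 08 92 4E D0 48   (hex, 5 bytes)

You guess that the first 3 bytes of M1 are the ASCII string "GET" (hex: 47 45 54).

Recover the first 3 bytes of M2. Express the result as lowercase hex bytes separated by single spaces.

First, E_a ⊕ E_b = (M1 ⊕ K) ⊕ (M2 ⊕ K) = M1 ⊕ M2, so the key drops out. Then M2 = (M1 ⊕ M2) ⊕ M1 over the first 3 bytes.
byte 0: (7e XOR 08) XOR 47 = 76 XOR 47 = 31
byte 1: (88 XOR 92) XOR 45 = 1a XOR 45 = 5f
byte 2: (f3 XOR 4e) XOR 54 = bd XOR 54 = e9

31 5f e9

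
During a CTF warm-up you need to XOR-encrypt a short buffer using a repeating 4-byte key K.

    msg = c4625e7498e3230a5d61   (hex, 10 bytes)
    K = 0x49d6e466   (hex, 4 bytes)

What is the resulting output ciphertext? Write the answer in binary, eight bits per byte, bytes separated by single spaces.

The 4-byte key repeats, so the effective keystream is 49 d6 e4 66 49 d6 e4 66 49 d6.
byte 0: 11000100 ^ 01001001 = 10001101
byte 1: 01100010 ^ 11010110 = 10110100
byte 2: 01011110 ^ 11100100 = 10111010
byte 3: 01110100 ^ 01100110 = 00010010
byte 4: 10011000 ^ 01001001 = 11010001
byte 5: 11100011 ^ 11010110 = 00110101
byte 6: 00100011 ^ 11100100 = 11000111
byte 7: 00001010 ^ 01100110 = 01101100
byte 8: 01011101 ^ 01001001 = 00010100
byte 9: 01100001 ^ 11010110 = 10110111

10001101 10110100 10111010 00010010 11010001 00110101 11000111 01101100 00010100 10110111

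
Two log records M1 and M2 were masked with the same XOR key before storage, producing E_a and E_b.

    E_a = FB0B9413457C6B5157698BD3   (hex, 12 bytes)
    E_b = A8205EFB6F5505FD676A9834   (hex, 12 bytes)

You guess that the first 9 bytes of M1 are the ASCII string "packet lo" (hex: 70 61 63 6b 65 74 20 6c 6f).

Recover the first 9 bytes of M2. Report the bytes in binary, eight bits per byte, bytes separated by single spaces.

First, E_a ⊕ E_b = (M1 ⊕ K) ⊕ (M2 ⊕ K) = M1 ⊕ M2, so the key drops out. Then M2 = (M1 ⊕ M2) ⊕ M1 over the first 9 bytes.
byte 0: (fb ⊕ a8) ⊕ 70 = 53 ⊕ 70 = 23
byte 1: (0b ⊕ 20) ⊕ 61 = 2b ⊕ 61 = 4a
byte 2: (94 ⊕ 5e) ⊕ 63 = ca ⊕ 63 = a9
byte 3: (13 ⊕ fb) ⊕ 6b = e8 ⊕ 6b = 83
byte 4: (45 ⊕ 6f) ⊕ 65 = 2a ⊕ 65 = 4f
byte 5: (7c ⊕ 55) ⊕ 74 = 29 ⊕ 74 = 5d
byte 6: (6b ⊕ 05) ⊕ 20 = 6e ⊕ 20 = 4e
byte 7: (51 ⊕ fd) ⊕ 6c = ac ⊕ 6c = c0
byte 8: (57 ⊕ 67) ⊕ 6f = 30 ⊕ 6f = 5f

00100011 01001010 10101001 10000011 01001111 01011101 01001110 11000000 01011111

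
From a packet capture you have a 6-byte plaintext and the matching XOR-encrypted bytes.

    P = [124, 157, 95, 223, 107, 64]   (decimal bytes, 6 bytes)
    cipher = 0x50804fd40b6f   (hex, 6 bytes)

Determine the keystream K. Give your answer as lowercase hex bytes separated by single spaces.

Since cipher = P ⊕ K, XORing both sides with P gives K = P ⊕ cipher.
byte 0: 01111100 XOR 01010000 = 00101100
byte 1: 10011101 XOR 10000000 = 00011101
byte 2: 01011111 XOR 01001111 = 00010000
byte 3: 11011111 XOR 11010100 = 00001011
byte 4: 01101011 XOR 00001011 = 01100000
byte 5: 01000000 XOR 01101111 = 00101111

2c 1d 10 0b 60 2f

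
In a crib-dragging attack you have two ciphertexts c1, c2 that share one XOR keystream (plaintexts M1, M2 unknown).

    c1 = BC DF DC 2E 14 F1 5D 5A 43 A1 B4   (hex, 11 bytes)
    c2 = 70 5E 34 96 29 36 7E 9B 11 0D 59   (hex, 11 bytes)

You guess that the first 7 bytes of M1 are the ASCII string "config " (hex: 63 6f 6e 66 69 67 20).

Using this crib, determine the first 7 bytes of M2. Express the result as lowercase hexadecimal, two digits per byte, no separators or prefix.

afee86de54a003

First, c1 ⊕ c2 = (M1 ⊕ K) ⊕ (M2 ⊕ K) = M1 ⊕ M2, so the key drops out. Then M2 = (M1 ⊕ M2) ⊕ M1 over the first 7 bytes.
byte 0: (bc xor 70) xor 63 = cc xor 63 = af
byte 1: (df xor 5e) xor 6f = 81 xor 6f = ee
byte 2: (dc xor 34) xor 6e = e8 xor 6e = 86
byte 3: (2e xor 96) xor 66 = b8 xor 66 = de
byte 4: (14 xor 29) xor 69 = 3d xor 69 = 54
byte 5: (f1 xor 36) xor 67 = c7 xor 67 = a0
byte 6: (5d xor 7e) xor 20 = 23 xor 20 = 03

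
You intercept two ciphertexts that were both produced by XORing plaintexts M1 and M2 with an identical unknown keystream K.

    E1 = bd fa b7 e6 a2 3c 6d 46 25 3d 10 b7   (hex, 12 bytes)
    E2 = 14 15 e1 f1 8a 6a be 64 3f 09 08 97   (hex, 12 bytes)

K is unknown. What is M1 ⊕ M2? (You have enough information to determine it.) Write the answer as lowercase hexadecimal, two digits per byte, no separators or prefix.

a9ef56172856d3221a341820

E1 ⊕ E2 = (M1 ⊕ K) ⊕ (M2 ⊕ K) = M1 ⊕ M2 — the shared key cancels under XOR.
bd ^ 14 = a9
fa ^ 15 = ef
b7 ^ e1 = 56
e6 ^ f1 = 17
a2 ^ 8a = 28
3c ^ 6a = 56
6d ^ be = d3
46 ^ 64 = 22
25 ^ 3f = 1a
3d ^ 09 = 34
10 ^ 08 = 18
b7 ^ 97 = 20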